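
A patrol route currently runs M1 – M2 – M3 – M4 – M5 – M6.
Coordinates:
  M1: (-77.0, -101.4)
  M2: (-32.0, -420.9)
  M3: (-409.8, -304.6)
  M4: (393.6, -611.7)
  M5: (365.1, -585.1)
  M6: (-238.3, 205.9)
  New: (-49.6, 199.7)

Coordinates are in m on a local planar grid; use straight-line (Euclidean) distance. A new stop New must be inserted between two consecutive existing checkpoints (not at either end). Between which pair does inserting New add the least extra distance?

between M5 and M6

Added distance for inserting New between each consecutive pair:
M1–M2: 600.5 m
M2–M3: 845.3 m
M3–M4: 684.2 m
M4–M5: 1773.2 m
M5–M6: 81.6 m
Smallest added distance is 81.6 m, inserting between M5 and M6.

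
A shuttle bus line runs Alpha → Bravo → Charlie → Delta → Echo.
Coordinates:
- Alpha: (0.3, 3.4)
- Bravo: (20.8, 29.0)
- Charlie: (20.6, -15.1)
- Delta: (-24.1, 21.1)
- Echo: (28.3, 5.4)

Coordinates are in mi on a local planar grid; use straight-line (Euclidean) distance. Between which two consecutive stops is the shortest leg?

Alpha–Bravo

Leg distances:
Alpha→Bravo: 32.8 mi
Bravo→Charlie: 44.1 mi
Charlie→Delta: 57.5 mi
Delta→Echo: 54.7 mi
The shortest leg is Alpha–Bravo at 32.8 mi.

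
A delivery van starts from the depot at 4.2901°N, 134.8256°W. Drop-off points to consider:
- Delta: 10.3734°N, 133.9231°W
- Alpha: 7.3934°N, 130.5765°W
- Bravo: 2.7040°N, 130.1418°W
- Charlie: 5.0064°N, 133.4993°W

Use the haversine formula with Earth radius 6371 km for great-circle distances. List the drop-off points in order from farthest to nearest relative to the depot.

Delta, Alpha, Bravo, Charlie

Computing each great-circle distance from 4.2901°N, 134.8256°W:
Delta 10.3734°N, 133.9231°W: 683.7 km
Alpha 7.3934°N, 130.5765°W: 583.0 km
Bravo 2.7040°N, 130.1418°W: 548.9 km
Charlie 5.0064°N, 133.4993°W: 167.2 km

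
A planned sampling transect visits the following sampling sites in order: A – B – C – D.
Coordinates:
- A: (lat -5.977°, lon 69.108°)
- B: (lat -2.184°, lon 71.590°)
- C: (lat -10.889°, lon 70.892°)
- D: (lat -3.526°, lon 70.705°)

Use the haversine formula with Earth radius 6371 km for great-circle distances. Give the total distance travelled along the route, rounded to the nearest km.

Leg distances:
A→B: 503.6 km  (cumulative 503.6 km)
B→C: 971.0 km  (cumulative 1474.6 km)
C→D: 819.0 km  (cumulative 2293.6 km)
Total route length ≈ 2294 km.

2294 km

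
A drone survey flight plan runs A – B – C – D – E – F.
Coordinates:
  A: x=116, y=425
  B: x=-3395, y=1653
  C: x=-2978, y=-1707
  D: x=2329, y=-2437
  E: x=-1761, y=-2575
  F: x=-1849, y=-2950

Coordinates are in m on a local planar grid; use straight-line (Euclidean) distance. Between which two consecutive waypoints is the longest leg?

Leg distances:
A→B: 3719.6 m
B→C: 3385.8 m
C→D: 5357.0 m
D→E: 4092.3 m
E→F: 385.2 m
The longest leg is C–D at 5357.0 m.

C–D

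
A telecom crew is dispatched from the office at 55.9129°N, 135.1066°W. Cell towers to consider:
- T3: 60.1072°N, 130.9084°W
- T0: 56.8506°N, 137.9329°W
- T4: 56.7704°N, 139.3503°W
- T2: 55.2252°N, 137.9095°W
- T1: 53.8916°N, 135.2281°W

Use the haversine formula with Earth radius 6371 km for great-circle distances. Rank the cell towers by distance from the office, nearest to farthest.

T2, T0, T1, T4, T3

Distance from the office at 55.9129°N, 135.1066°W to each:
T2 55.2252°N, 137.9095°W: 192.1 km
T0 56.8506°N, 137.9329°W: 202.8 km
T1 53.8916°N, 135.2281°W: 224.9 km
T4 56.7704°N, 139.3503°W: 278.3 km
T3 60.1072°N, 130.9084°W: 527.7 km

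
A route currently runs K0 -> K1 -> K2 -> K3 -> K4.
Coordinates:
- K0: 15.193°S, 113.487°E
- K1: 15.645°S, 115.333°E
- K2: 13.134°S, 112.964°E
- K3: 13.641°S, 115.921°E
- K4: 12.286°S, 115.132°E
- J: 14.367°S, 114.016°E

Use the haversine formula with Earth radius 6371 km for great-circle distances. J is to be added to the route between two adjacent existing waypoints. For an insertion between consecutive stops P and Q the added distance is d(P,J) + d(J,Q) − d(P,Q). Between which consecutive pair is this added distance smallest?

Added distance for inserting J between each consecutive pair:
K0–K1: 104.4 km
K1–K2: 0.3 km
K2–K3: 74.1 km
K3–K4: 308.6 km
Smallest added distance is 0.3 km, inserting between K1 and K2.

between K1 and K2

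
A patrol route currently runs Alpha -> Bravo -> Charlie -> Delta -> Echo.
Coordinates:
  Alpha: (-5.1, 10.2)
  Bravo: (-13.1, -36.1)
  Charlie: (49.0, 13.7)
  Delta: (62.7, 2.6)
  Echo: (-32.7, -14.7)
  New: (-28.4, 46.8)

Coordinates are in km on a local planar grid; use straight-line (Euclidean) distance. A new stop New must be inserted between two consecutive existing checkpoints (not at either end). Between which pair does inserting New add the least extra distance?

between Delta and Echo

Added distance for inserting New between each consecutive pair:
Alpha–Bravo: 80.7 km
Bravo–Charlie: 88.9 km
Charlie–Delta: 167.8 km
Delta–Echo: 66.0 km
Smallest added distance is 66.0 km, inserting between Delta and Echo.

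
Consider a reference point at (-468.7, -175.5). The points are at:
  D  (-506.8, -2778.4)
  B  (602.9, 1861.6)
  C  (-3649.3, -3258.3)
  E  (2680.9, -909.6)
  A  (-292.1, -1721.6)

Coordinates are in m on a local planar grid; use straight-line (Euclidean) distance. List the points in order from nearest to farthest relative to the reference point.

Distance from the reference point at (-468.7, -175.5) to each:
A (-292.1, -1721.6): 1556.2 m
B (602.9, 1861.6): 2301.8 m
D (-506.8, -2778.4): 2603.2 m
E (2680.9, -909.6): 3234.0 m
C (-3649.3, -3258.3): 4429.4 m

A, B, D, E, C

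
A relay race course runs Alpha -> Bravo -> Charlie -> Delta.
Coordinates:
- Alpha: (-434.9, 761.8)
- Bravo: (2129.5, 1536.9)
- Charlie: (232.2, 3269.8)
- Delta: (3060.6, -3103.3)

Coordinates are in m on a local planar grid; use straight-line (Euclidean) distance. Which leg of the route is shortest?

Leg distances:
Alpha→Bravo: 2679.0 m
Bravo→Charlie: 2569.6 m
Charlie→Delta: 6972.5 m
The shortest leg is Bravo–Charlie at 2569.6 m.

Bravo–Charlie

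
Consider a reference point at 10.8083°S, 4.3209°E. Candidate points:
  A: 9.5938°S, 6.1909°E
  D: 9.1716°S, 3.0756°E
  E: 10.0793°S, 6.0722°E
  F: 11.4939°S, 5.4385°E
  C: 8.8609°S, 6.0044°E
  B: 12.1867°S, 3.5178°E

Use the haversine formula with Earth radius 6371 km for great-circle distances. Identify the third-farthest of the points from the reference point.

D

Distance to each, sorted:
C: 284.4 km
A: 245.2 km
D: 227.4 km
E: 208.0 km
B: 176.5 km
F: 143.8 km
The third-farthest is D at 227.4 km.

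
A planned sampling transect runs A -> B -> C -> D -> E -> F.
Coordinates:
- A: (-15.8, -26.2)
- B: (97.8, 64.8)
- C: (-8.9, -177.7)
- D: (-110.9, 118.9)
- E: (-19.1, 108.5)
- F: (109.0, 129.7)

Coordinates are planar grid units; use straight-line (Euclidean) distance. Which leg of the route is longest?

Leg distances:
A→B: 145.6
B→C: 264.9
C→D: 313.6
D→E: 92.4
E→F: 129.8
The longest leg is C–D at 313.6.

C–D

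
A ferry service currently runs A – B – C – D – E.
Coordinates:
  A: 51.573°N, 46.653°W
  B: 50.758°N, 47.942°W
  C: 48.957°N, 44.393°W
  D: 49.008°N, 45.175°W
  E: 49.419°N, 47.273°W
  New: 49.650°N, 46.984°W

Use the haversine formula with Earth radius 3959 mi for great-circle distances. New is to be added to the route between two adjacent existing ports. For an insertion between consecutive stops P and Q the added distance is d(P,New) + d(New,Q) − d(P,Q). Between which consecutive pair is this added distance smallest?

Added distance for inserting New between each consecutive pair:
A–B: 141.9 mi
B–C: 12.5 mi
C–D: 183.3 mi
D–E: 14.5 mi
Smallest added distance is 12.5 mi, inserting between B and C.

between B and C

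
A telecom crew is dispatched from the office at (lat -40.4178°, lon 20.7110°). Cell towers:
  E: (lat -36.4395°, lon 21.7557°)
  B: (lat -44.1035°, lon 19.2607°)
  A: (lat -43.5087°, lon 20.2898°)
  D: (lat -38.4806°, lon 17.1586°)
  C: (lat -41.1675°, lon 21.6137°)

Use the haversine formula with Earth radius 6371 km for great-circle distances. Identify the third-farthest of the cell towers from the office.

Distance to each, sorted:
E: 451.6 km
B: 426.8 km
D: 373.4 km
A: 345.5 km
C: 112.8 km
The third-farthest is D at 373.4 km.

D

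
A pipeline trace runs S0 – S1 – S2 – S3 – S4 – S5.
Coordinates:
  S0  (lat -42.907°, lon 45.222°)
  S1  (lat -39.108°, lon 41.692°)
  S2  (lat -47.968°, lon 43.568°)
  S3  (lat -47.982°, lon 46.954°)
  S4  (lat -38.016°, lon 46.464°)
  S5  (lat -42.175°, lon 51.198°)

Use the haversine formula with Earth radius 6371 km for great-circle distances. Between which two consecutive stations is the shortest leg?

S2–S3

Leg distances:
S0→S1: 515.8 km
S1→S2: 996.6 km
S2→S3: 252.0 km
S3→S4: 1108.9 km
S4→S5: 613.0 km
The shortest leg is S2–S3 at 252.0 km.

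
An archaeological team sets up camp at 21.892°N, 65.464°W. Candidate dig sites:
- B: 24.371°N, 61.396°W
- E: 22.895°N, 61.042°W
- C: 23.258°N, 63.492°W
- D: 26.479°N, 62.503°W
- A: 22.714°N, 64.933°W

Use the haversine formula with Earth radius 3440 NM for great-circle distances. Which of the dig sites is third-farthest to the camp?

E

Distance to each, sorted:
D: 319.6 NM
B: 269.4 NM
E: 252.7 NM
C: 136.7 NM
A: 57.5 NM
The third-farthest is E at 252.7 NM.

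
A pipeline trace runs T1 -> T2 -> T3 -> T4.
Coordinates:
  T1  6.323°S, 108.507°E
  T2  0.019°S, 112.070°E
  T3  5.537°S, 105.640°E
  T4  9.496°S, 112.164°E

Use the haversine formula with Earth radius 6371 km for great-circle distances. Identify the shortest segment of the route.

T1–T2

Leg distances:
T1→T2: 804.8 km
T2→T3: 941.3 km
T3→T4: 843.1 km
The shortest leg is T1–T2 at 804.8 km.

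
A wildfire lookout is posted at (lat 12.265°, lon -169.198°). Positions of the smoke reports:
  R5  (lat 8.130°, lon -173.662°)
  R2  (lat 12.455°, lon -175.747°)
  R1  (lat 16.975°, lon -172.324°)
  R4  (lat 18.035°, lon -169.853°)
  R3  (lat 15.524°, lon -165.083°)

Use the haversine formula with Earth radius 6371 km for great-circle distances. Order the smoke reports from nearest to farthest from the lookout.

R3, R1, R4, R5, R2

Distance from the lookout at (lat 12.265°, lon -169.198°) to each:
R3 (lat 15.524°, lon -165.083°): 573.2 km
R1 (lat 16.975°, lon -172.324°): 622.4 km
R4 (lat 18.035°, lon -169.853°): 645.4 km
R5 (lat 8.130°, lon -173.662°): 670.8 km
R2 (lat 12.455°, lon -175.747°): 711.6 km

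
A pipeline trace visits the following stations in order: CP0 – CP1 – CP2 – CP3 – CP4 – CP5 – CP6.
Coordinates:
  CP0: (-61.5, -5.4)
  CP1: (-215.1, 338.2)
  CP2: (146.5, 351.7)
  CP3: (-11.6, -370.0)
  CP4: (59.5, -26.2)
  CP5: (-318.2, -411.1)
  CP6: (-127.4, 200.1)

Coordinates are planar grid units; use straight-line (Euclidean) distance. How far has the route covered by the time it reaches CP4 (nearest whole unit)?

1828

Leg distances:
CP0→CP1: 376.4  (cumulative 376.4)
CP1→CP2: 361.9  (cumulative 738.2)
CP2→CP3: 738.8  (cumulative 1477.0)
CP3→CP4: 351.1  (cumulative 1828.1)
Cumulative distance at CP4 ≈ 1828.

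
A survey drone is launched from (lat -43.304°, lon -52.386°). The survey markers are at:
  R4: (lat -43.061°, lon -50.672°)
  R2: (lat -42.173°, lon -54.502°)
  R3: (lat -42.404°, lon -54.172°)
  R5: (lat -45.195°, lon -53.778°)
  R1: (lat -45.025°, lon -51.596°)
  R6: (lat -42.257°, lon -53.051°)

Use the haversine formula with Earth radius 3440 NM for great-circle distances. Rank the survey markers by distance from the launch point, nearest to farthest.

Computing each great-circle distance from (lat -43.304°, lon -52.386°):
R6 (lat -42.257°, lon -53.051°): 69.4 NM
R4 (lat -43.061°, lon -50.672°): 76.4 NM
R3 (lat -42.404°, lon -54.172°): 95.4 NM
R1 (lat -45.025°, lon -51.596°): 108.8 NM
R2 (lat -42.173°, lon -54.502°): 115.4 NM
R5 (lat -45.195°, lon -53.778°): 128.3 NM

R6, R4, R3, R1, R2, R5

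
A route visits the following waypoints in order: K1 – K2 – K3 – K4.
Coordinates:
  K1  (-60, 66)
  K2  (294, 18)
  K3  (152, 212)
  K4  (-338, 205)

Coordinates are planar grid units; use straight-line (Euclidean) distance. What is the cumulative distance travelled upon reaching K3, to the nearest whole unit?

Leg distances:
K1→K2: 357.2  (cumulative 357.2)
K2→K3: 240.4  (cumulative 597.7)
Cumulative distance at K3 ≈ 598.

598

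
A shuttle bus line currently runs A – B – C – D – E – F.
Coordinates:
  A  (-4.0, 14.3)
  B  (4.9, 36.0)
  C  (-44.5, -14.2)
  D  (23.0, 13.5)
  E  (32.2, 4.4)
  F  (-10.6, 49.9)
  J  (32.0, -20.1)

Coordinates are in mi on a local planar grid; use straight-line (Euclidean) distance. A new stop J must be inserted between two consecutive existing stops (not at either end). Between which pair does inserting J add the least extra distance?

between C and D

Added distance for inserting J between each consecutive pair:
A–B: 88.6 mi
B–C: 68.6 mi
C–D: 38.5 mi
D–E: 46.3 mi
E–F: 44.0 mi
Smallest added distance is 38.5 mi, inserting between C and D.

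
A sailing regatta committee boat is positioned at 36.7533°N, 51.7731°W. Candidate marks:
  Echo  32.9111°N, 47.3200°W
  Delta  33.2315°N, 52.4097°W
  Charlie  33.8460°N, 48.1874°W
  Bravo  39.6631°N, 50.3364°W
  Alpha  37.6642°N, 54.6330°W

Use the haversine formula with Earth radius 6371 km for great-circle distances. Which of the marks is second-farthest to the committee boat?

Distance to each, sorted:
Echo: 589.5 km
Charlie: 458.6 km
Delta: 395.9 km
Bravo: 347.0 km
Alpha: 272.8 km
The second-farthest is Charlie at 458.6 km.

Charlie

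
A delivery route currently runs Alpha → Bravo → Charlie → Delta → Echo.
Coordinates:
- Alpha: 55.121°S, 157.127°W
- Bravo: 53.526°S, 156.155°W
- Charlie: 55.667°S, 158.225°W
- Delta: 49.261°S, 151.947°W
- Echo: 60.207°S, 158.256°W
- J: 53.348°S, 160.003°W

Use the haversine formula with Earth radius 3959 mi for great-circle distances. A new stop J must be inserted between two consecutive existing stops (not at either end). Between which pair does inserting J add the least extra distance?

Added distance for inserting J between each consecutive pair:
Alpha–Bravo: 210.7 mi
Bravo–Charlie: 164.7 mi
Charlie–Delta: 108.0 mi
Delta–Echo: 130.0 mi
Smallest added distance is 108.0 mi, inserting between Charlie and Delta.

between Charlie and Delta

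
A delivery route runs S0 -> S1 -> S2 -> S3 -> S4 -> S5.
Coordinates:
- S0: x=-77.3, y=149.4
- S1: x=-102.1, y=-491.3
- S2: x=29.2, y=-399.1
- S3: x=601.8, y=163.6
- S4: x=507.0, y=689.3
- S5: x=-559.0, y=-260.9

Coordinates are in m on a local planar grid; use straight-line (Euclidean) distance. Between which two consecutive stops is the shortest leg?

S1–S2

Leg distances:
S0→S1: 641.2 m
S1→S2: 160.4 m
S2→S3: 802.8 m
S3→S4: 534.2 m
S4→S5: 1428.0 m
The shortest leg is S1–S2 at 160.4 m.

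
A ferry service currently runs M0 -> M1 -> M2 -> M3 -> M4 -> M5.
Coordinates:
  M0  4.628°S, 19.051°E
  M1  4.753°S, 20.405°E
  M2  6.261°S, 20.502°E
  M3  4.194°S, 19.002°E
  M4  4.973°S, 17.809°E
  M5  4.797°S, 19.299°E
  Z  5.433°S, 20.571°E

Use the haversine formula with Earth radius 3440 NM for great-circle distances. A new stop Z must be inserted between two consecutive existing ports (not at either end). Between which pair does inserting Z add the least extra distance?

between M1 and M2

Added distance for inserting Z between each consecutive pair:
M0–M1: 63.6 NM
M1–M2: 1.2 NM
M2–M3: 16.5 NM
M3–M4: 201.9 NM
M4–M5: 162.8 NM
Smallest added distance is 1.2 NM, inserting between M1 and M2.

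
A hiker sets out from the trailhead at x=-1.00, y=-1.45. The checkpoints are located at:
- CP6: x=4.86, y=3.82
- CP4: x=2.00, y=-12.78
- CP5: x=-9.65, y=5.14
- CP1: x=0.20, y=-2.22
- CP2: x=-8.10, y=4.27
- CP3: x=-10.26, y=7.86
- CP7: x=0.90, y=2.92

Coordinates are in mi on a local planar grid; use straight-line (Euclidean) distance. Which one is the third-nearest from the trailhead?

Distance to each, sorted:
CP1: 1.4 mi
CP7: 4.8 mi
CP6: 7.9 mi
CP2: 9.1 mi
CP5: 10.9 mi
CP4: 11.7 mi
CP3: 13.1 mi
The third-nearest is CP6 at 7.9 mi.

CP6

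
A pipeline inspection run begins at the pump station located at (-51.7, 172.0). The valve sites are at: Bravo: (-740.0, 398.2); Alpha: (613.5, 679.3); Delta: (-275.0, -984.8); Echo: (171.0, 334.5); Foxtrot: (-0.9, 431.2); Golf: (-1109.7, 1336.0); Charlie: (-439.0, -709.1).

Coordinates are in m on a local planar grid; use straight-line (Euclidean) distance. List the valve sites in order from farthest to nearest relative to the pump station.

Golf, Delta, Charlie, Alpha, Bravo, Echo, Foxtrot

Distance from the pump station at (-51.7, 172.0) to each:
Golf (-1109.7, 1336.0): 1573.0 m
Delta (-275.0, -984.8): 1178.2 m
Charlie (-439.0, -709.1): 962.5 m
Alpha (613.5, 679.3): 836.6 m
Bravo (-740.0, 398.2): 724.5 m
Echo (171.0, 334.5): 275.7 m
Foxtrot (-0.9, 431.2): 264.1 m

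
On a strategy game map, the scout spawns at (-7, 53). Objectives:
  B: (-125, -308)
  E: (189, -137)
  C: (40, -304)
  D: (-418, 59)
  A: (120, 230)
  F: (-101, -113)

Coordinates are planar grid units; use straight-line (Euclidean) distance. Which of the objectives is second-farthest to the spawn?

Distance to each, sorted:
D: 411.0
B: 379.8
C: 360.1
E: 273.0
A: 217.8
F: 190.8
The second-farthest is B at 379.8.

B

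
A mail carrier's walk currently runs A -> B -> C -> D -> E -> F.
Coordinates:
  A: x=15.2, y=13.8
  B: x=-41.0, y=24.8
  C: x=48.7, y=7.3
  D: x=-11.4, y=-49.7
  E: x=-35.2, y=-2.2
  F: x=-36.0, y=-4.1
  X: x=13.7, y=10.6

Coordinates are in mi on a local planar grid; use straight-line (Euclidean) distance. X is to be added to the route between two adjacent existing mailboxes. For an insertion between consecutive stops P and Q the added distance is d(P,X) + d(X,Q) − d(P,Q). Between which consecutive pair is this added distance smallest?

between B and C

Added distance for inserting X between each consecutive pair:
A–B: 2.8 mi
B–C: 0.3 mi
C–D: 17.6 mi
D–E: 62.7 mi
E–F: 100.3 mi
Smallest added distance is 0.3 mi, inserting between B and C.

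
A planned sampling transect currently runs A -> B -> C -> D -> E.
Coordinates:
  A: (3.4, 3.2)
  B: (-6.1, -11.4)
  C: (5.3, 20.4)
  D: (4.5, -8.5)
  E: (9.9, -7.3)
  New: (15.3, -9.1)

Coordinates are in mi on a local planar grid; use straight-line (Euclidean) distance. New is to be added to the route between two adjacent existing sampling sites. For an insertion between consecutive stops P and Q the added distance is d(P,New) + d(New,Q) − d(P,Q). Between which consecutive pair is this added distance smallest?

Added distance for inserting New between each consecutive pair:
A–B: 21.2 mi
B–C: 18.9 mi
C–D: 13.1 mi
D–E: 11.0 mi
Smallest added distance is 11.0 mi, inserting between D and E.

between D and E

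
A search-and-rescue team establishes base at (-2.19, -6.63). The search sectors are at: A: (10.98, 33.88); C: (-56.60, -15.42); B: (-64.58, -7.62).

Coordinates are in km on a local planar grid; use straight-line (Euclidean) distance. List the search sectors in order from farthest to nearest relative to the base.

Distances from the base:
B (-64.58, -7.62): 62.4 km
C (-56.60, -15.42): 55.1 km
A (10.98, 33.88): 42.6 km

B, C, A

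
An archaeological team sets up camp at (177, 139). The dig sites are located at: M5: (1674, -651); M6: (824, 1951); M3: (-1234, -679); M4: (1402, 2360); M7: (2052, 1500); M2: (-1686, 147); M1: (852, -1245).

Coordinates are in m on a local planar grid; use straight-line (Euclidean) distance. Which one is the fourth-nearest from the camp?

M2

Distance to each, sorted:
M1: 1539.8 m
M3: 1631.0 m
M5: 1692.7 m
M2: 1863.0 m
M6: 1924.0 m
M7: 2316.9 m
M4: 2536.4 m
The fourth-nearest is M2 at 1863.0 m.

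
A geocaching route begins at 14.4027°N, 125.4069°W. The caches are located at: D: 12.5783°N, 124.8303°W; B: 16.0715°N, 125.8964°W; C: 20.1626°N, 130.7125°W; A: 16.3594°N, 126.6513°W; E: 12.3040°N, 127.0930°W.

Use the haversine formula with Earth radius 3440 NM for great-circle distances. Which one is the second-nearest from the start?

Distance to each, sorted:
B: 104.1 NM
D: 114.6 NM
A: 137.8 NM
E: 159.9 NM
C: 460.4 NM
The second-nearest is D at 114.6 NM.

D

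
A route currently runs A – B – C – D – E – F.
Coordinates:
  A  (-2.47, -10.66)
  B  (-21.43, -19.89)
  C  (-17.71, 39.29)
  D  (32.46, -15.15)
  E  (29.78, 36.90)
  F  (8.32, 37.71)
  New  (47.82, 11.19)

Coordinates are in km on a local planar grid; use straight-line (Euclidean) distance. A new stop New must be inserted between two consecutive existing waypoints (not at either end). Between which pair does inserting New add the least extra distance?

Added distance for inserting New between each consecutive pair:
A–B: 109.6 km
B–C: 87.9 km
C–D: 27.8 km
D–E: 9.8 km
E–F: 57.5 km
Smallest added distance is 9.8 km, inserting between D and E.

between D and E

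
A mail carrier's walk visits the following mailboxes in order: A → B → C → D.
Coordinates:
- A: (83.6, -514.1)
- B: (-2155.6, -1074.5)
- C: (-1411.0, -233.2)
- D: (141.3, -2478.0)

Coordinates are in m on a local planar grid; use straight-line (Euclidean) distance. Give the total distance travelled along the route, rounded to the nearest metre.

6161 m

Leg distances:
A→B: 2308.3 m  (cumulative 2308.3 m)
B→C: 1123.5 m  (cumulative 3431.7 m)
C→D: 2729.2 m  (cumulative 6161.0 m)
Total route length ≈ 6161 m.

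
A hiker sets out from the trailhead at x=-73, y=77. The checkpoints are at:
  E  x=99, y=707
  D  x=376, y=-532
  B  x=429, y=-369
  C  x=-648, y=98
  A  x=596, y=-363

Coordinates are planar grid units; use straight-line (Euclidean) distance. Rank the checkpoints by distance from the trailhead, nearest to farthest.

C, E, B, D, A

Distances from the trailhead:
C x=-648, y=98: 575.4
E x=99, y=707: 653.1
B x=429, y=-369: 671.5
D x=376, y=-532: 756.6
A x=596, y=-363: 800.7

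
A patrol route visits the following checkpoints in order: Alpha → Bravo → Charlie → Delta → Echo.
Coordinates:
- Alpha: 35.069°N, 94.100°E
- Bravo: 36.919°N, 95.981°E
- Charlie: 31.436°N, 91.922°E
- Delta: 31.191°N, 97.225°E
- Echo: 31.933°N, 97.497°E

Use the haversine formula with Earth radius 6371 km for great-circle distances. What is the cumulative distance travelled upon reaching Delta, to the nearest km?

Leg distances:
Alpha→Bravo: 266.4 km  (cumulative 266.4 km)
Bravo→Charlie: 714.7 km  (cumulative 981.1 km)
Charlie→Delta: 504.5 km  (cumulative 1485.6 km)
Cumulative distance at Delta ≈ 1486 km.

1486 km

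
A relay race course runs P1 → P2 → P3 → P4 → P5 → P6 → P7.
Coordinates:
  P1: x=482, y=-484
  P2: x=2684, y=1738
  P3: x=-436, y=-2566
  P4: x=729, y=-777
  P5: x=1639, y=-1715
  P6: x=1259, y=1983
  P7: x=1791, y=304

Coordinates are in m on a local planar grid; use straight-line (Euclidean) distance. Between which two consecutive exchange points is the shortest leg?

P4–P5

Leg distances:
P1→P2: 3128.3 m
P2→P3: 5315.9 m
P3→P4: 2134.9 m
P4→P5: 1306.9 m
P5→P6: 3717.5 m
P6→P7: 1761.3 m
The shortest leg is P4–P5 at 1306.9 m.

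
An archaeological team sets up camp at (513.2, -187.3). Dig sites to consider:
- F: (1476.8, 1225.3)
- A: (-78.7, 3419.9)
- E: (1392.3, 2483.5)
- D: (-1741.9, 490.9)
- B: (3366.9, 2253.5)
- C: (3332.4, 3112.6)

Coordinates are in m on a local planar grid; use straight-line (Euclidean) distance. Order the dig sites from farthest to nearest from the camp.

Distance from the camp at (513.2, -187.3) to each:
C (3332.4, 3112.6): 4340.2 m
B (3366.9, 2253.5): 3755.1 m
A (-78.7, 3419.9): 3655.4 m
E (1392.3, 2483.5): 2811.8 m
D (-1741.9, 490.9): 2354.9 m
F (1476.8, 1225.3): 1710.0 m

C, B, A, E, D, F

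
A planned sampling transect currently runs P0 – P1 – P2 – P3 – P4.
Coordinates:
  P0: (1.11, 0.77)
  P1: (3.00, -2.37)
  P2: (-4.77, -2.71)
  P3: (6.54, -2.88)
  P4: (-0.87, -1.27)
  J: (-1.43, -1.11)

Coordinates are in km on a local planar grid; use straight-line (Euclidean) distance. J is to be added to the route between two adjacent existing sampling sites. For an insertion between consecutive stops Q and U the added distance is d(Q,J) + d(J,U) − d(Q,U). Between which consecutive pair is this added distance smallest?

between P1 and P2

Added distance for inserting J between each consecutive pair:
P0–P1: 4.1 km
P1–P2: 0.5 km
P2–P3: 0.6 km
P3–P4: 1.2 km
Smallest added distance is 0.5 km, inserting between P1 and P2.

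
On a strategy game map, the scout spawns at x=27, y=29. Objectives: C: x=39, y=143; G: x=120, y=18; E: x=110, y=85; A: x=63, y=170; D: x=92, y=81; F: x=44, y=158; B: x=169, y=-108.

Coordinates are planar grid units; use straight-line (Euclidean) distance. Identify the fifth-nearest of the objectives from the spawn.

Distance to each, sorted:
D: 83.2
G: 93.6
E: 100.1
C: 114.6
F: 130.1
A: 145.5
B: 197.3
The fifth-nearest is F at 130.1.

F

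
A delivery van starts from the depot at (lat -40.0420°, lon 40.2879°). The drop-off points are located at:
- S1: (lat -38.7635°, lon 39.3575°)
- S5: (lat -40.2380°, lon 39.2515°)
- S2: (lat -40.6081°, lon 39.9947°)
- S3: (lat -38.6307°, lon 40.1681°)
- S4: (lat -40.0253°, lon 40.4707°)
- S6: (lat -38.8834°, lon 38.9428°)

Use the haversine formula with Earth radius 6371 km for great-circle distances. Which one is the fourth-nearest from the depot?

S3

Distances from the depot ((lat -40.0420°, lon 40.2879°)):
S4: 15.7 km
S2: 67.7 km
S5: 90.8 km
S3: 157.3 km
S1: 163.1 km
S6: 173.0 km
The fourth-nearest is S3 at 157.3 km.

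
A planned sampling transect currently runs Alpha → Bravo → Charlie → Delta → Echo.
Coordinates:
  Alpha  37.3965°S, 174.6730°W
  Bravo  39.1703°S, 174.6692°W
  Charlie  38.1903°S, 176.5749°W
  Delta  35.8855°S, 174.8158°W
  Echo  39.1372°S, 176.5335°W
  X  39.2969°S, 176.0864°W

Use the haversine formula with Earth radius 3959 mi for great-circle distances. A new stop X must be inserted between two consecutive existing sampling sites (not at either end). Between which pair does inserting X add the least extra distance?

Added distance for inserting X between each consecutive pair:
Alpha–Bravo: 105.8 mi
Bravo–Charlie: 34.1 mi
Charlie–Delta: 140.2 mi
Delta–Echo: 28.5 mi
Smallest added distance is 28.5 mi, inserting between Delta and Echo.

between Delta and Echo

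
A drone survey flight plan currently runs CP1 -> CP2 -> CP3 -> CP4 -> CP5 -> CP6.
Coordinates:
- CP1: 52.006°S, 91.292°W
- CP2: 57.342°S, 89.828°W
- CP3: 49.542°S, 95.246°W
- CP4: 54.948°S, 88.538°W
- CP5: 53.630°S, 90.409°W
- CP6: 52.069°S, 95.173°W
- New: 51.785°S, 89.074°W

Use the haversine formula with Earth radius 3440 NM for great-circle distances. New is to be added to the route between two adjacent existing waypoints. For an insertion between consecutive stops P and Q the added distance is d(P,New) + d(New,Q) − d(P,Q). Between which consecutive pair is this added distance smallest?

Added distance for inserting New between each consecutive pair:
CP1–CP2: 93.5 NM
CP2–CP3: 98.9 NM
CP3–CP4: 54.3 NM
CP4–CP5: 209.1 NM
CP5–CP6: 150.9 NM
Smallest added distance is 54.3 NM, inserting between CP3 and CP4.

between CP3 and CP4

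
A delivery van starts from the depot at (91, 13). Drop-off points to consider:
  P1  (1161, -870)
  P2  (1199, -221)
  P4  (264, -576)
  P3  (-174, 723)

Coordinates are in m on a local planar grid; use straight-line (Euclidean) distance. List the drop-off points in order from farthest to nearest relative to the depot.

P1, P2, P3, P4

Distances from the depot:
P1 (1161, -870): 1387.3 m
P2 (1199, -221): 1132.4 m
P3 (-174, 723): 757.8 m
P4 (264, -576): 613.9 m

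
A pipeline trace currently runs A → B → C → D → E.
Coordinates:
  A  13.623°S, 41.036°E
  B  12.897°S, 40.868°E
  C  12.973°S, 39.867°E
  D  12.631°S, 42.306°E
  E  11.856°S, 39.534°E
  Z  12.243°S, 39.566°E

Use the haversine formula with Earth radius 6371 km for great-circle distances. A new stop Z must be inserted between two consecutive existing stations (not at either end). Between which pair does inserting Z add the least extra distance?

Added distance for inserting Z between each consecutive pair:
A–B: 297.4 km
B–C: 137.6 km
C–D: 121.0 km
D–E: 30.5 km
Smallest added distance is 30.5 km, inserting between D and E.

between D and E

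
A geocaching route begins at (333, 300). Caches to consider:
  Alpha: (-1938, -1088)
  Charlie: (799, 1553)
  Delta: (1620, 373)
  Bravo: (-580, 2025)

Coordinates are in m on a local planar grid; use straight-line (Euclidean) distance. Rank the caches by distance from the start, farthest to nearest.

Alpha, Bravo, Charlie, Delta

Distance from the start at (333, 300) to each:
Alpha (-1938, -1088): 2661.6 m
Bravo (-580, 2025): 1951.7 m
Charlie (799, 1553): 1336.8 m
Delta (1620, 373): 1289.1 m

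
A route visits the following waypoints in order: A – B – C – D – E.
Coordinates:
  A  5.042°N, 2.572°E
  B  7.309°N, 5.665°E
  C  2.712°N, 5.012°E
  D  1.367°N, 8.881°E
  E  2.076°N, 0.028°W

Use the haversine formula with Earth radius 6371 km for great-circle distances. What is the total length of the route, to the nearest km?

2390 km

Leg distances:
A→B: 424.8 km  (cumulative 424.8 km)
B→C: 516.3 km  (cumulative 941.0 km)
C→D: 455.2 km  (cumulative 1396.2 km)
D→E: 993.3 km  (cumulative 2389.6 km)
Total route length ≈ 2390 km.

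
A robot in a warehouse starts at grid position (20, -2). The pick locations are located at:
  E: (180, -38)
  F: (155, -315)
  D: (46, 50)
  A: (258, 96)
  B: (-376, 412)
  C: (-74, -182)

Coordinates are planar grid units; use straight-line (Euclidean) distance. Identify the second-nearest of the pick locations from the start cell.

Distances from the start cell ((20, -2)):
D: 58.1
E: 164.0
C: 203.1
A: 257.4
F: 340.9
B: 572.9
The second-nearest is E at 164.0.

E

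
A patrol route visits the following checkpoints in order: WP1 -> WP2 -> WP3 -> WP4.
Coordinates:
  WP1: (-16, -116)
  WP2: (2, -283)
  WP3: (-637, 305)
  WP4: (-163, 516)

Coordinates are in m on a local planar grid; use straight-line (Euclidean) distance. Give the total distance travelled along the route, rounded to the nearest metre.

1555 m

Leg distances:
WP1→WP2: 168.0 m  (cumulative 168.0 m)
WP2→WP3: 868.4 m  (cumulative 1036.3 m)
WP3→WP4: 518.8 m  (cumulative 1555.2 m)
Total route length ≈ 1555 m.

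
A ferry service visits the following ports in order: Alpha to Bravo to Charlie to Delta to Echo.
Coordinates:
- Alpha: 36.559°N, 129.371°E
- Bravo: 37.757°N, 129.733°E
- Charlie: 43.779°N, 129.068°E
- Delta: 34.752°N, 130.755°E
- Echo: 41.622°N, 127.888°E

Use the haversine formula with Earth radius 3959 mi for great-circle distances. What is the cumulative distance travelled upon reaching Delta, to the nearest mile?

Leg distances:
Alpha→Bravo: 85.1 mi  (cumulative 85.1 mi)
Bravo→Charlie: 417.6 mi  (cumulative 502.7 mi)
Charlie→Delta: 630.2 mi  (cumulative 1132.9 mi)
Cumulative distance at Delta ≈ 1133 mi.

1133 mi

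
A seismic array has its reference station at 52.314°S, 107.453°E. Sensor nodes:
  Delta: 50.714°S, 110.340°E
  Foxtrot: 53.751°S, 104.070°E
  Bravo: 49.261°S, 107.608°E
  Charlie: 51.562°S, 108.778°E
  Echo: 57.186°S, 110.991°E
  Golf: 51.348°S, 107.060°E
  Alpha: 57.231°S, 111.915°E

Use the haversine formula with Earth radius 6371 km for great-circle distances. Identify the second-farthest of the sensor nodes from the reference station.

Distance to each, sorted:
Alpha: 616.8 km
Echo: 587.2 km
Bravo: 339.7 km
Foxtrot: 276.9 km
Delta: 267.5 km
Charlie: 123.5 km
Golf: 110.8 km
The second-farthest is Echo at 587.2 km.

Echo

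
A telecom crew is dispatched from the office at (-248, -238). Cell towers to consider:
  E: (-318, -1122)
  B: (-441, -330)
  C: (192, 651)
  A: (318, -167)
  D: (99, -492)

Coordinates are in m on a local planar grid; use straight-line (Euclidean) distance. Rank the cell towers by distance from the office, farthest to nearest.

Computing each straight-line distance from (-248, -238):
C (192, 651): 991.9 m
E (-318, -1122): 886.8 m
A (318, -167): 570.4 m
D (99, -492): 430.0 m
B (-441, -330): 213.8 m

C, E, A, D, B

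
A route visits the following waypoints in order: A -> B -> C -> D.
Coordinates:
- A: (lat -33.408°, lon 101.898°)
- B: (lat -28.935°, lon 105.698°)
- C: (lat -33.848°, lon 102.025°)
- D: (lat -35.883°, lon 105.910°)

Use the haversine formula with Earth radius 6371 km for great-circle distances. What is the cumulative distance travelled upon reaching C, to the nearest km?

Leg distances:
A→B: 614.8 km  (cumulative 614.8 km)
B→C: 647.9 km  (cumulative 1262.7 km)
Cumulative distance at C ≈ 1263 km.

1263 km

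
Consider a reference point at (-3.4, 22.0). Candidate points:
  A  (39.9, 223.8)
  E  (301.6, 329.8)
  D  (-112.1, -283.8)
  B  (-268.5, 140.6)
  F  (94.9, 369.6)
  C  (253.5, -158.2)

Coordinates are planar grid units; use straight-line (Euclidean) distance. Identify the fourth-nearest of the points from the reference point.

D

Distance to each, sorted:
A: 206.4
B: 290.4
C: 313.8
D: 324.5
F: 361.2
E: 433.3
The fourth-nearest is D at 324.5.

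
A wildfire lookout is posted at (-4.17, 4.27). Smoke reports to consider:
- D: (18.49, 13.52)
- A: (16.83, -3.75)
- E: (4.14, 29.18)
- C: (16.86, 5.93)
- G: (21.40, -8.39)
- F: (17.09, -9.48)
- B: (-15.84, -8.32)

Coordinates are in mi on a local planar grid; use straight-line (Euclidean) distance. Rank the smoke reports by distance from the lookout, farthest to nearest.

G, E, F, D, A, C, B

Distance from the lookout at (-4.17, 4.27) to each:
G (21.40, -8.39): 28.5 mi
E (4.14, 29.18): 26.3 mi
F (17.09, -9.48): 25.3 mi
D (18.49, 13.52): 24.5 mi
A (16.83, -3.75): 22.5 mi
C (16.86, 5.93): 21.1 mi
B (-15.84, -8.32): 17.2 mi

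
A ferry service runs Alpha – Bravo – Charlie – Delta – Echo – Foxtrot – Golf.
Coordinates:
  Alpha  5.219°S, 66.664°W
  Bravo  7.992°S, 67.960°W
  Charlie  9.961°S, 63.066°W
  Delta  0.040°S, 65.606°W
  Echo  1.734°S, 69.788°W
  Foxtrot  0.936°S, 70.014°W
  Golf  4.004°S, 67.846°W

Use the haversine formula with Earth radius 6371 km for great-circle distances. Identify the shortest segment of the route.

Leg distances:
Alpha→Bravo: 339.9 km
Bravo→Charlie: 580.4 km
Charlie→Delta: 1138.4 km
Delta→Echo: 501.7 km
Echo→Foxtrot: 92.2 km
Foxtrot→Golf: 417.6 km
The shortest leg is Echo–Foxtrot at 92.2 km.

Echo–Foxtrot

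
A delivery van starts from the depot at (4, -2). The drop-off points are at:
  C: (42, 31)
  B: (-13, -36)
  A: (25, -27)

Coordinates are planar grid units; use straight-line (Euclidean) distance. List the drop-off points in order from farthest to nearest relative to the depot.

C, B, A

Distance from the depot at (4, -2) to each:
C (42, 31): 50.3
B (-13, -36): 38.0
A (25, -27): 32.6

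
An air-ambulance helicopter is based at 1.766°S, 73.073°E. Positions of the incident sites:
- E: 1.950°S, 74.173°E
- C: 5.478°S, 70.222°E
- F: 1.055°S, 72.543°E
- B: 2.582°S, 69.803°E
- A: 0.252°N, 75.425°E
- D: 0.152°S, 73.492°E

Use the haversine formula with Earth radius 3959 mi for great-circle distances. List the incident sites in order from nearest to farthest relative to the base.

Distance from the base at 1.766°S, 73.073°E to each:
F 1.055°S, 72.543°E: 61.3 mi
E 1.950°S, 74.173°E: 77.0 mi
D 0.152°S, 73.492°E: 115.2 mi
A 0.252°N, 75.425°E: 214.1 mi
B 2.582°S, 69.803°E: 232.7 mi
C 5.478°S, 70.222°E: 323.2 mi

F, E, D, A, B, C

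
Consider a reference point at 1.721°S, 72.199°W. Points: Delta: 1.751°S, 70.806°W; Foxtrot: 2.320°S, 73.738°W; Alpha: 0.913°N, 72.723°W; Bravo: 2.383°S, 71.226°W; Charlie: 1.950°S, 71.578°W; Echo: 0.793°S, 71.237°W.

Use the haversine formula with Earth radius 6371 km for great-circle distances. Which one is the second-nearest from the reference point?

Distances from the reference point (1.721°S, 72.199°W):
Charlie: 73.6 km
Bravo: 130.8 km
Echo: 148.6 km
Delta: 154.9 km
Foxtrot: 183.5 km
Alpha: 298.6 km
The second-nearest is Bravo at 130.8 km.

Bravo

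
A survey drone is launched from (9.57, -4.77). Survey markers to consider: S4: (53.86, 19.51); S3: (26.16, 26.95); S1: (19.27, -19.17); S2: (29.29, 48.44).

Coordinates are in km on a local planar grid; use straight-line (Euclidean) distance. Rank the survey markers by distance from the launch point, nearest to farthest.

S1, S3, S4, S2

Distance from the launch point at (9.57, -4.77) to each:
S1 (19.27, -19.17): 17.4 km
S3 (26.16, 26.95): 35.8 km
S4 (53.86, 19.51): 50.5 km
S2 (29.29, 48.44): 56.7 km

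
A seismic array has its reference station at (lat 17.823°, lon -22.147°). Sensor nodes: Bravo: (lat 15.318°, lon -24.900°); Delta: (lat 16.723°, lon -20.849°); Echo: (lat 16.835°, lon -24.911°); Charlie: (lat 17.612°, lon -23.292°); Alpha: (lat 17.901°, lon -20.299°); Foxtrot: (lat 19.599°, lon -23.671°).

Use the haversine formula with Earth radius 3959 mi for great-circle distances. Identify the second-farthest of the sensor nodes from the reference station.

Distance to each, sorted:
Bravo: 251.4 mi
Echo: 194.7 mi
Foxtrot: 158.1 mi
Alpha: 121.7 mi
Delta: 114.5 mi
Charlie: 76.8 mi
The second-farthest is Echo at 194.7 mi.

Echo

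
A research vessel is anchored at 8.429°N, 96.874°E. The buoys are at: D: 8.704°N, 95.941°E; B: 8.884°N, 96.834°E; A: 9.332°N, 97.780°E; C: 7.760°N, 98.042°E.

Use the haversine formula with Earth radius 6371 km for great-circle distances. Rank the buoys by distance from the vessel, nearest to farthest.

B, D, A, C

Computing each great-circle distance from 8.429°N, 96.874°E:
B 8.884°N, 96.834°E: 50.8 km
D 8.704°N, 95.941°E: 107.0 km
A 9.332°N, 97.780°E: 141.4 km
C 7.760°N, 98.042°E: 148.5 km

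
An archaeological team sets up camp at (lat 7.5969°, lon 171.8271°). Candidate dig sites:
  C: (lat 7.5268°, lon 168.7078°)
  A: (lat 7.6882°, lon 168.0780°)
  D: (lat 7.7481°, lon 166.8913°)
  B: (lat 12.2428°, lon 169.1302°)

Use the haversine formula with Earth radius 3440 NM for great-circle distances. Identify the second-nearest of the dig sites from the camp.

Distance to each, sorted:
C: 185.7 NM
A: 223.2 NM
D: 293.8 NM
B: 321.3 NM
The second-nearest is A at 223.2 NM.

A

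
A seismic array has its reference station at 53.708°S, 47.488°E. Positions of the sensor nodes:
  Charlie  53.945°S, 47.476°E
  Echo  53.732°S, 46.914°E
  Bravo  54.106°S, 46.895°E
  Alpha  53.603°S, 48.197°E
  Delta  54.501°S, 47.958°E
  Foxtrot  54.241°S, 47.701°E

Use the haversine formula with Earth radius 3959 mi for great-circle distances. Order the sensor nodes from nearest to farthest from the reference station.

Charlie, Echo, Alpha, Bravo, Foxtrot, Delta

Distance from the reference station at 53.708°S, 47.488°E to each:
Charlie 53.945°S, 47.476°E: 16.4 mi
Echo 53.732°S, 46.914°E: 23.5 mi
Alpha 53.603°S, 48.197°E: 29.9 mi
Bravo 54.106°S, 46.895°E: 36.6 mi
Foxtrot 54.241°S, 47.701°E: 37.8 mi
Delta 54.501°S, 47.958°E: 58.0 mi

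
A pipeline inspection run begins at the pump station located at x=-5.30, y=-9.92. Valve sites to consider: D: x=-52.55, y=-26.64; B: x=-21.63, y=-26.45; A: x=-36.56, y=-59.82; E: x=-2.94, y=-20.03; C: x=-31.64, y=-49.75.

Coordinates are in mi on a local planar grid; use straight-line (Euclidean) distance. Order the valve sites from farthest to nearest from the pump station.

A, D, C, B, E

Distances from the pump station:
A x=-36.56, y=-59.82: 58.9 mi
D x=-52.55, y=-26.64: 50.1 mi
C x=-31.64, y=-49.75: 47.8 mi
B x=-21.63, y=-26.45: 23.2 mi
E x=-2.94, y=-20.03: 10.4 mi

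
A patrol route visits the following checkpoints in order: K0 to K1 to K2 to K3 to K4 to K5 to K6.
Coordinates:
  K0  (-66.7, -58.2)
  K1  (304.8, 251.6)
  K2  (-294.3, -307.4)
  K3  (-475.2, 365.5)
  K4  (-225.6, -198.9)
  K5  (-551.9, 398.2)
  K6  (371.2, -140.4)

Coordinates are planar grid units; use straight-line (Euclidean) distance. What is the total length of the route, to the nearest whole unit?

Leg distances:
K0→K1: 483.7  (cumulative 483.7)
K1→K2: 819.4  (cumulative 1303.1)
K2→K3: 696.8  (cumulative 1999.9)
K3→K4: 617.1  (cumulative 2617.0)
K4→K5: 680.4  (cumulative 3297.5)
K5→K6: 1068.7  (cumulative 4366.2)
Total route length ≈ 4366.

4366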